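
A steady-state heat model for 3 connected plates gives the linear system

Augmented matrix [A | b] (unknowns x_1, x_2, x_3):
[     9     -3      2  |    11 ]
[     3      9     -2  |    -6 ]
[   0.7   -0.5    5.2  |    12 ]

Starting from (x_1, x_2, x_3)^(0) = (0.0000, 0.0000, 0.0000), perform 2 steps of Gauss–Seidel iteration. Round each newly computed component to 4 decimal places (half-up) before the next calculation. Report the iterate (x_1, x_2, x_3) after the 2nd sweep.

Iteration 1:
  x_1 = (11 - (-3)·0.0000 - (2)·0.0000) / (9) = 1.2222
  x_2 = (-6 - (3)·1.2222 - (-2)·0.0000) / (9) = -1.0741
  x_3 = (12 - (0.7)·1.2222 - (-0.5)·-1.0741) / (5.2) = 2.0399
Iteration 2:
  x_1 = (11 - (-3)·-1.0741 - (2)·2.0399) / (9) = 0.4109
  x_2 = (-6 - (3)·0.4109 - (-2)·2.0399) / (9) = -0.3503
  x_3 = (12 - (0.7)·0.4109 - (-0.5)·-0.3503) / (5.2) = 2.2187

(0.4109, -0.3503, 2.2187)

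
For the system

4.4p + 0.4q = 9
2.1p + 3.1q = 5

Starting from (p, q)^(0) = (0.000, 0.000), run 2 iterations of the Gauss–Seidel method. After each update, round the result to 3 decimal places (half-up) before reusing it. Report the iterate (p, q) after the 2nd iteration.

Iteration 1:
  p = (9 - (0.4)·0.000) / (4.4) = 2.045
  q = (5 - (2.1)·2.045) / (3.1) = 0.228
Iteration 2:
  p = (9 - (0.4)·0.228) / (4.4) = 2.025
  q = (5 - (2.1)·2.025) / (3.1) = 0.241

(2.025, 0.241)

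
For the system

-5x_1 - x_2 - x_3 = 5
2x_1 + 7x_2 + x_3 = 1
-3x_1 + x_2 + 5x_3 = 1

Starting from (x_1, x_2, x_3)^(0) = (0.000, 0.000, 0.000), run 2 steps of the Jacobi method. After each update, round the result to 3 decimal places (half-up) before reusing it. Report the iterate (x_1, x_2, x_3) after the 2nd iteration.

Iteration 1:
  x_1 = (5 - (-1)·0.000 - (-1)·0.000) / (-5) = -1.000
  x_2 = (1 - (2)·0.000 - (1)·0.000) / (7) = 0.143
  x_3 = (1 - (-3)·0.000 - (1)·0.000) / (5) = 0.200
Iteration 2:
  x_1 = (5 - (-1)·0.143 - (-1)·0.200) / (-5) = -1.069
  x_2 = (1 - (2)·-1.000 - (1)·0.200) / (7) = 0.400
  x_3 = (1 - (-3)·-1.000 - (1)·0.143) / (5) = -0.429

(-1.069, 0.400, -0.429)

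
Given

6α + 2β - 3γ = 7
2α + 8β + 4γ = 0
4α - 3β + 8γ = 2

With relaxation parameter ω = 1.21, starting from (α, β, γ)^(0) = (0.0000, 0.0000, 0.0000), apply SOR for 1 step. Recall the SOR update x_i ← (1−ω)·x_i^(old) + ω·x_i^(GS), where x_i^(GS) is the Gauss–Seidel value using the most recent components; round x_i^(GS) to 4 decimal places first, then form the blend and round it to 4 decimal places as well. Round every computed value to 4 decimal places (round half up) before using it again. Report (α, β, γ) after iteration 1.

Iteration 1:
  α: GS value = (7 - (2)·0.0000 - (-3)·0.0000) / (6) = 1.1667;  α ← (1−ω)·0.0000 + ω·1.1667 = 1.4117
  β: GS value = (0 - (2)·1.4117 - (4)·0.0000) / (8) = -0.3529;  β ← (1−ω)·0.0000 + ω·-0.3529 = -0.4270
  γ: GS value = (2 - (4)·1.4117 - (-3)·-0.4270) / (8) = -0.6160;  γ ← (1−ω)·0.0000 + ω·-0.6160 = -0.7454

(1.4117, -0.4270, -0.7454)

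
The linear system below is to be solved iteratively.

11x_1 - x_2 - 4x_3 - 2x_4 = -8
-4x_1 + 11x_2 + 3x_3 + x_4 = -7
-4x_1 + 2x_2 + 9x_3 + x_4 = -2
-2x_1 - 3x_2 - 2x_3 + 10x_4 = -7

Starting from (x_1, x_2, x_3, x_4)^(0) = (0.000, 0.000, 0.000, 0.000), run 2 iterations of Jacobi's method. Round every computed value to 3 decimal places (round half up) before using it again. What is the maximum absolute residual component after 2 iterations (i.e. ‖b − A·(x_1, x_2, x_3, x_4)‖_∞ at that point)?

1.320

Iteration 1:
  x_1 = (-8 - (-1)·0.000 - (-4)·0.000 - (-2)·0.000) / (11) = -0.727
  x_2 = (-7 - (-4)·0.000 - (3)·0.000 - (1)·0.000) / (11) = -0.636
  x_3 = (-2 - (-4)·0.000 - (2)·0.000 - (1)·0.000) / (9) = -0.222
  x_4 = (-7 - (-2)·0.000 - (-3)·0.000 - (-2)·0.000) / (10) = -0.700
Iteration 2:
  x_1 = (-8 - (-1)·-0.636 - (-4)·-0.222 - (-2)·-0.700) / (11) = -0.993
  x_2 = (-7 - (-4)·-0.727 - (3)·-0.222 - (1)·-0.700) / (11) = -0.777
  x_3 = (-2 - (-4)·-0.727 - (2)·-0.636 - (1)·-0.700) / (9) = -0.326
  x_4 = (-7 - (-2)·-0.727 - (-3)·-0.636 - (-2)·-0.222) / (10) = -1.081
Residual b − A·x = (-1.320, -0.366, -0.403, -1.159); ∞-norm = 1.320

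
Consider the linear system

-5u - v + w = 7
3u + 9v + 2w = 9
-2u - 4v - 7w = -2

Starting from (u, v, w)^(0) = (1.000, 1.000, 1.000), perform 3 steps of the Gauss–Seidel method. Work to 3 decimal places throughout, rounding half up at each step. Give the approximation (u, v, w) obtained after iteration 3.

Iteration 1:
  u = (7 - (-1)·1.000 - (1)·1.000) / (-5) = -1.400
  v = (9 - (3)·-1.400 - (2)·1.000) / (9) = 1.244
  w = (-2 - (-2)·-1.400 - (-4)·1.244) / (-7) = -0.025
Iteration 2:
  u = (7 - (-1)·1.244 - (1)·-0.025) / (-5) = -1.654
  v = (9 - (3)·-1.654 - (2)·-0.025) / (9) = 1.557
  w = (-2 - (-2)·-1.654 - (-4)·1.557) / (-7) = -0.131
Iteration 3:
  u = (7 - (-1)·1.557 - (1)·-0.131) / (-5) = -1.738
  v = (9 - (3)·-1.738 - (2)·-0.131) / (9) = 1.608
  w = (-2 - (-2)·-1.738 - (-4)·1.608) / (-7) = -0.137

(-1.738, 1.608, -0.137)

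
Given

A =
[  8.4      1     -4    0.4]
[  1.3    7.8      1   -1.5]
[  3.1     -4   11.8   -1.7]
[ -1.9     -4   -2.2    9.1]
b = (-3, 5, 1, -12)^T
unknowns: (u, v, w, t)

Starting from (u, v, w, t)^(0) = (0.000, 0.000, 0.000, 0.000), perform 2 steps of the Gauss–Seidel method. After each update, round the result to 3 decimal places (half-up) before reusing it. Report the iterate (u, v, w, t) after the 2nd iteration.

Iteration 1:
  u = (-3 - (1)·0.000 - (-4)·0.000 - (0.4)·0.000) / (8.4) = -0.357
  v = (5 - (1.3)·-0.357 - (1)·0.000 - (-1.5)·0.000) / (7.8) = 0.701
  w = (1 - (3.1)·-0.357 - (-4)·0.701 - (-1.7)·0.000) / (11.8) = 0.416
  t = (-12 - (-1.9)·-0.357 - (-4)·0.701 - (-2.2)·0.416) / (9.1) = -0.985
Iteration 2:
  u = (-3 - (1)·0.701 - (-4)·0.416 - (0.4)·-0.985) / (8.4) = -0.196
  v = (5 - (1.3)·-0.196 - (1)·0.416 - (-1.5)·-0.985) / (7.8) = 0.431
  w = (1 - (3.1)·-0.196 - (-4)·0.431 - (-1.7)·-0.985) / (11.8) = 0.140
  t = (-12 - (-1.9)·-0.196 - (-4)·0.431 - (-2.2)·0.140) / (9.1) = -1.136

(-0.196, 0.431, 0.140, -1.136)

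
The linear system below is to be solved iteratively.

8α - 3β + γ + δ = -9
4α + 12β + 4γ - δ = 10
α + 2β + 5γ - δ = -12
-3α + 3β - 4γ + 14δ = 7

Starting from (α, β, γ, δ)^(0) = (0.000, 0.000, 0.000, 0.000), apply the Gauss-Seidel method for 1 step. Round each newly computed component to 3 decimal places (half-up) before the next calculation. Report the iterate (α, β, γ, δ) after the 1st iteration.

Iteration 1:
  α = (-9 - (-3)·0.000 - (1)·0.000 - (1)·0.000) / (8) = -1.125
  β = (10 - (4)·-1.125 - (4)·0.000 - (-1)·0.000) / (12) = 1.208
  γ = (-12 - (1)·-1.125 - (2)·1.208 - (-1)·0.000) / (5) = -2.658
  δ = (7 - (-3)·-1.125 - (3)·1.208 - (-4)·-2.658) / (14) = -0.759

(-1.125, 1.208, -2.658, -0.759)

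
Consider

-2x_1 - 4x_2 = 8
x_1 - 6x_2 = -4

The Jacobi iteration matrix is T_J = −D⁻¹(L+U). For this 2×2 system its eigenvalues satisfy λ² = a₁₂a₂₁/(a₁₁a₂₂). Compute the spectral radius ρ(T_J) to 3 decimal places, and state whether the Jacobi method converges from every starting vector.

a₁₂a₂₁/(a₁₁a₂₂) = (-4)·(1) / ((-2)·(-6)) = -0.333333
ρ = √|-0.333333| = √0.333333 = 0.577
ρ < 1, so Jacobi converges

0.577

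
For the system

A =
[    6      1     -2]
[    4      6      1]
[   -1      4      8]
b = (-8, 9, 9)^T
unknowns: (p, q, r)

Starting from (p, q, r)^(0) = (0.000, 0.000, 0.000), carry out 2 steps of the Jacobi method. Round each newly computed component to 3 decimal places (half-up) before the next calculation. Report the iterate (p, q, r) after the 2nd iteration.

(-1.208, 2.201, 0.208)

Iteration 1:
  p = (-8 - (1)·0.000 - (-2)·0.000) / (6) = -1.333
  q = (9 - (4)·0.000 - (1)·0.000) / (6) = 1.500
  r = (9 - (-1)·0.000 - (4)·0.000) / (8) = 1.125
Iteration 2:
  p = (-8 - (1)·1.500 - (-2)·1.125) / (6) = -1.208
  q = (9 - (4)·-1.333 - (1)·1.125) / (6) = 2.201
  r = (9 - (-1)·-1.333 - (4)·1.500) / (8) = 0.208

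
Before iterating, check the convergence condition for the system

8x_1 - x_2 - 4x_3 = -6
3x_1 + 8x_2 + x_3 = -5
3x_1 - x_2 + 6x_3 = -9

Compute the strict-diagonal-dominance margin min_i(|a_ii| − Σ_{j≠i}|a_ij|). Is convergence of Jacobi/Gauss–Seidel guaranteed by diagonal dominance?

2

row 1: |8| − (1+4) = 3
row 2: |8| − (3+1) = 4
row 3: |6| − (3+1) = 2
minimum over rows = 2 → strictly diagonally dominant (convergence guaranteed)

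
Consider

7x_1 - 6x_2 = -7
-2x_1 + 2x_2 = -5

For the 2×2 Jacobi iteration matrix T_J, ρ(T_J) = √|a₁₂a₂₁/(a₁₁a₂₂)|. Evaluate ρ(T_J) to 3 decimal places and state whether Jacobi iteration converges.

0.926

a₁₂a₂₁/(a₁₁a₂₂) = (-6)·(-2) / ((7)·(2)) = 0.857143
ρ = √|0.857143| = √0.857143 = 0.926
ρ < 1, so Jacobi converges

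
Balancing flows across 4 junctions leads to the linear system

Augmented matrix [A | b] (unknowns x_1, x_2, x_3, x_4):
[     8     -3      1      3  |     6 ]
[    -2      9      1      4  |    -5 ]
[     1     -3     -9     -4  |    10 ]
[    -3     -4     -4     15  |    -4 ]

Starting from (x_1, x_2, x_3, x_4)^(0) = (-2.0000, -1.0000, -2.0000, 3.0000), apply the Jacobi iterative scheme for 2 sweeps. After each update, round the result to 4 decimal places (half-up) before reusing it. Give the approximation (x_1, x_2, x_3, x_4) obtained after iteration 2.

Iteration 1:
  x_1 = (6 - (-3)·-1.0000 - (1)·-2.0000 - (3)·3.0000) / (8) = -0.5000
  x_2 = (-5 - (-2)·-2.0000 - (1)·-2.0000 - (4)·3.0000) / (9) = -2.1111
  x_3 = (10 - (1)·-2.0000 - (-3)·-1.0000 - (-4)·3.0000) / (-9) = -2.3333
  x_4 = (-4 - (-3)·-2.0000 - (-4)·-1.0000 - (-4)·-2.0000) / (15) = -1.4667
Iteration 2:
  x_1 = (6 - (-3)·-2.1111 - (1)·-2.3333 - (3)·-1.4667) / (8) = 0.8000
  x_2 = (-5 - (-2)·-0.5000 - (1)·-2.3333 - (4)·-1.4667) / (9) = 0.2445
  x_3 = (10 - (1)·-0.5000 - (-3)·-2.1111 - (-4)·-1.4667) / (-9) = 0.1889
  x_4 = (-4 - (-3)·-0.5000 - (-4)·-2.1111 - (-4)·-2.3333) / (15) = -1.5518

(0.8000, 0.2445, 0.1889, -1.5518)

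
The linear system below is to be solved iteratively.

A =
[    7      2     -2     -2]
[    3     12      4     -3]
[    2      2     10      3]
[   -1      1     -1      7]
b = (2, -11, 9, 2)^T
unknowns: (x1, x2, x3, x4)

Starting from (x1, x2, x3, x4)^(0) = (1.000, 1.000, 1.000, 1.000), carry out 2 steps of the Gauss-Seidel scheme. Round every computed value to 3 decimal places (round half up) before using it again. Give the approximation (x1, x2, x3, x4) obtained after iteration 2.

(0.997, -1.246, 0.760, 0.715)

Iteration 1:
  x1 = (2 - (2)·1.000 - (-2)·1.000 - (-2)·1.000) / (7) = 0.571
  x2 = (-11 - (3)·0.571 - (4)·1.000 - (-3)·1.000) / (12) = -1.143
  x3 = (9 - (2)·0.571 - (2)·-1.143 - (3)·1.000) / (10) = 0.714
  x4 = (2 - (-1)·0.571 - (1)·-1.143 - (-1)·0.714) / (7) = 0.633
Iteration 2:
  x1 = (2 - (2)·-1.143 - (-2)·0.714 - (-2)·0.633) / (7) = 0.997
  x2 = (-11 - (3)·0.997 - (4)·0.714 - (-3)·0.633) / (12) = -1.246
  x3 = (9 - (2)·0.997 - (2)·-1.246 - (3)·0.633) / (10) = 0.760
  x4 = (2 - (-1)·0.997 - (1)·-1.246 - (-1)·0.760) / (7) = 0.715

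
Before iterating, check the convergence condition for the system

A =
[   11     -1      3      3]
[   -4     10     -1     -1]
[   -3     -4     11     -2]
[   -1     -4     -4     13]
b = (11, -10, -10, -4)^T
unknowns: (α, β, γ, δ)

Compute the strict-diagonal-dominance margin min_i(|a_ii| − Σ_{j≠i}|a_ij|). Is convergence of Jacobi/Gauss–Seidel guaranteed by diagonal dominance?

row 1: |11| − (1+3+3) = 4
row 2: |10| − (4+1+1) = 4
row 3: |11| − (3+4+2) = 2
row 4: |13| − (1+4+4) = 4
minimum over rows = 2 → strictly diagonally dominant (convergence guaranteed)

2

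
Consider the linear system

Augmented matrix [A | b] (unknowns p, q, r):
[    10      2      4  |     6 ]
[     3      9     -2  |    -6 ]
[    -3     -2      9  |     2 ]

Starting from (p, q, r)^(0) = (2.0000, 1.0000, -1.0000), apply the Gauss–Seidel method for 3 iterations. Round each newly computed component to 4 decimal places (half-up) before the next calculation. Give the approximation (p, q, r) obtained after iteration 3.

Iteration 1:
  p = (6 - (2)·1.0000 - (4)·-1.0000) / (10) = 0.8000
  q = (-6 - (3)·0.8000 - (-2)·-1.0000) / (9) = -1.1556
  r = (2 - (-3)·0.8000 - (-2)·-1.1556) / (9) = 0.2321
Iteration 2:
  p = (6 - (2)·-1.1556 - (4)·0.2321) / (10) = 0.7383
  q = (-6 - (3)·0.7383 - (-2)·0.2321) / (9) = -0.8612
  r = (2 - (-3)·0.7383 - (-2)·-0.8612) / (9) = 0.2769
Iteration 3:
  p = (6 - (2)·-0.8612 - (4)·0.2769) / (10) = 0.6615
  q = (-6 - (3)·0.6615 - (-2)·0.2769) / (9) = -0.8256
  r = (2 - (-3)·0.6615 - (-2)·-0.8256) / (9) = 0.2593

(0.6615, -0.8256, 0.2593)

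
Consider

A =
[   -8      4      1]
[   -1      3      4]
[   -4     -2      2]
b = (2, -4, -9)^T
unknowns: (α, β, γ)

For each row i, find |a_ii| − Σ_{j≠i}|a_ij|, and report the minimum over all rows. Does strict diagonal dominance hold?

row 1: |-8| − (4+1) = 3
row 2: |3| − (1+4) = -2
row 3: |2| − (4+2) = -4
minimum over rows = -4 → not strictly diagonally dominant

-4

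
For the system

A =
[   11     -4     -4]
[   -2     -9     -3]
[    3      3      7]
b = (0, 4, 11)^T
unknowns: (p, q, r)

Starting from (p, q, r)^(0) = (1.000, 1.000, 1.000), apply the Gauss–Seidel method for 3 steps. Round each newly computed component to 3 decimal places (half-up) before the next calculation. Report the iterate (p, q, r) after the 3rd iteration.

Iteration 1:
  p = (0 - (-4)·1.000 - (-4)·1.000) / (11) = 0.727
  q = (4 - (-2)·0.727 - (-3)·1.000) / (-9) = -0.939
  r = (11 - (3)·0.727 - (3)·-0.939) / (7) = 1.662
Iteration 2:
  p = (0 - (-4)·-0.939 - (-4)·1.662) / (11) = 0.263
  q = (4 - (-2)·0.263 - (-3)·1.662) / (-9) = -1.057
  r = (11 - (3)·0.263 - (3)·-1.057) / (7) = 1.912
Iteration 3:
  p = (0 - (-4)·-1.057 - (-4)·1.912) / (11) = 0.311
  q = (4 - (-2)·0.311 - (-3)·1.912) / (-9) = -1.151
  r = (11 - (3)·0.311 - (3)·-1.151) / (7) = 1.931

(0.311, -1.151, 1.931)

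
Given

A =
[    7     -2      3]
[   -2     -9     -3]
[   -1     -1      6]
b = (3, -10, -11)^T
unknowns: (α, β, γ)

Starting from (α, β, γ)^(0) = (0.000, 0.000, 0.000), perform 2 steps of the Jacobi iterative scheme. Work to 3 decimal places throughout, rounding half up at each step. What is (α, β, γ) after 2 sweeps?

Iteration 1:
  α = (3 - (-2)·0.000 - (3)·0.000) / (7) = 0.429
  β = (-10 - (-2)·0.000 - (-3)·0.000) / (-9) = 1.111
  γ = (-11 - (-1)·0.000 - (-1)·0.000) / (6) = -1.833
Iteration 2:
  α = (3 - (-2)·1.111 - (3)·-1.833) / (7) = 1.532
  β = (-10 - (-2)·0.429 - (-3)·-1.833) / (-9) = 1.627
  γ = (-11 - (-1)·0.429 - (-1)·1.111) / (6) = -1.577

(1.532, 1.627, -1.577)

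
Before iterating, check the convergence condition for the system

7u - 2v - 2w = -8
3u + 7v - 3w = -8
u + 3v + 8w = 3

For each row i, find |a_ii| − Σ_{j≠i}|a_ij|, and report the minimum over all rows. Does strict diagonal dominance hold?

row 1: |7| − (2+2) = 3
row 2: |7| − (3+3) = 1
row 3: |8| − (1+3) = 4
minimum over rows = 1 → strictly diagonally dominant (convergence guaranteed)

1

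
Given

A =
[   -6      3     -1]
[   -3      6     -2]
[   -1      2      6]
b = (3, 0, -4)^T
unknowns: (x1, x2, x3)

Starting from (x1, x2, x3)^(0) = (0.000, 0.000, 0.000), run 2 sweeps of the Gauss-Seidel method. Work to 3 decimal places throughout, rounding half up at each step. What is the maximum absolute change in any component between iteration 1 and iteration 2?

Iteration 1:
  x1 = (3 - (3)·0.000 - (-1)·0.000) / (-6) = -0.500
  x2 = (0 - (-3)·-0.500 - (-2)·0.000) / (6) = -0.250
  x3 = (-4 - (-1)·-0.500 - (2)·-0.250) / (6) = -0.667
Iteration 2:
  x1 = (3 - (3)·-0.250 - (-1)·-0.667) / (-6) = -0.514
  x2 = (0 - (-3)·-0.514 - (-2)·-0.667) / (6) = -0.479
  x3 = (-4 - (-1)·-0.514 - (2)·-0.479) / (6) = -0.593
Change: (-0.014, -0.229, 0.074) → max |·| = 0.229

0.229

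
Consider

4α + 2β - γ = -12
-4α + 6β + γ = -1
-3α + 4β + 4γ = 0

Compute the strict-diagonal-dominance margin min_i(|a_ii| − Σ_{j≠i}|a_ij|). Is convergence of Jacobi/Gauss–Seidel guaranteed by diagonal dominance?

row 1: |4| − (2+1) = 1
row 2: |6| − (4+1) = 1
row 3: |4| − (3+4) = -3
minimum over rows = -3 → not strictly diagonally dominant

-3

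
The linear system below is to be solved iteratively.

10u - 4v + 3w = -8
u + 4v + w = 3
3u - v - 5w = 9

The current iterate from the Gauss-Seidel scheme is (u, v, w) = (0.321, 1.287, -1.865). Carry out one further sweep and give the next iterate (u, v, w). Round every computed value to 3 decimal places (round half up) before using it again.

(0.274, 1.148, -1.865)

One sweep:
  u = (-8 - (-4)·1.287 - (3)·-1.865) / (10) = 0.274
  v = (3 - (1)·0.274 - (1)·-1.865) / (4) = 1.148
  w = (9 - (3)·0.274 - (-1)·1.148) / (-5) = -1.865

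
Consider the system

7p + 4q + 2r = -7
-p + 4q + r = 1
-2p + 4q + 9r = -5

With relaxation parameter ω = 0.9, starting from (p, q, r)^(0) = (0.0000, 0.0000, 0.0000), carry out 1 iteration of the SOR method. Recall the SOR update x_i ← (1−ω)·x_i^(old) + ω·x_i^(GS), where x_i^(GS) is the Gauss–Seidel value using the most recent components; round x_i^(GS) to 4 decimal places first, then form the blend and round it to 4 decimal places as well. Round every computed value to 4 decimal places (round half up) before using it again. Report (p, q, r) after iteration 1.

Iteration 1:
  p: GS value = (-7 - (4)·0.0000 - (2)·0.0000) / (7) = -1.0000;  p ← (1−ω)·0.0000 + ω·-1.0000 = -0.9000
  q: GS value = (1 - (-1)·-0.9000 - (1)·0.0000) / (4) = 0.0250;  q ← (1−ω)·0.0000 + ω·0.0250 = 0.0225
  r: GS value = (-5 - (-2)·-0.9000 - (4)·0.0225) / (9) = -0.7656;  r ← (1−ω)·0.0000 + ω·-0.7656 = -0.6890

(-0.9000, 0.0225, -0.6890)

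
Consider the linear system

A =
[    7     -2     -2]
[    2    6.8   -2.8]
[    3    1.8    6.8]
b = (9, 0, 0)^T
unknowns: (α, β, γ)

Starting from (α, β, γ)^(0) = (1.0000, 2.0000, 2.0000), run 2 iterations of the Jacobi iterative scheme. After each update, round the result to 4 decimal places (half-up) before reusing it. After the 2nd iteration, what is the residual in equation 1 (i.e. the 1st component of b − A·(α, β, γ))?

Iteration 1:
  α = (9 - (-2)·2.0000 - (-2)·2.0000) / (7) = 2.4286
  β = (0 - (2)·1.0000 - (-2.8)·2.0000) / (6.8) = 0.5294
  γ = (0 - (3)·1.0000 - (1.8)·2.0000) / (6.8) = -0.9706
Iteration 2:
  α = (9 - (-2)·0.5294 - (-2)·-0.9706) / (7) = 1.1597
  β = (0 - (2)·2.4286 - (-2.8)·-0.9706) / (6.8) = -1.1140
  γ = (0 - (3)·2.4286 - (1.8)·0.5294) / (6.8) = -1.2116
Residual b − A·x = (-3.7691, 1.8633, 6.7650)

-3.7691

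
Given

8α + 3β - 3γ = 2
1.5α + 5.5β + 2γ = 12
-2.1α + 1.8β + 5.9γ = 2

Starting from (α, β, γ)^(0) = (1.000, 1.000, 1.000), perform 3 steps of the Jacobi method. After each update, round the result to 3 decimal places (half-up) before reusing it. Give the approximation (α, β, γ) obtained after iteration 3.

Iteration 1:
  α = (2 - (3)·1.000 - (-3)·1.000) / (8) = 0.250
  β = (12 - (1.5)·1.000 - (2)·1.000) / (5.5) = 1.545
  γ = (2 - (-2.1)·1.000 - (1.8)·1.000) / (5.9) = 0.390
Iteration 2:
  α = (2 - (3)·1.545 - (-3)·0.390) / (8) = -0.183
  β = (12 - (1.5)·0.250 - (2)·0.390) / (5.5) = 1.972
  γ = (2 - (-2.1)·0.250 - (1.8)·1.545) / (5.9) = -0.043
Iteration 3:
  α = (2 - (3)·1.972 - (-3)·-0.043) / (8) = -0.506
  β = (12 - (1.5)·-0.183 - (2)·-0.043) / (5.5) = 2.247
  γ = (2 - (-2.1)·-0.183 - (1.8)·1.972) / (5.9) = -0.328

(-0.506, 2.247, -0.328)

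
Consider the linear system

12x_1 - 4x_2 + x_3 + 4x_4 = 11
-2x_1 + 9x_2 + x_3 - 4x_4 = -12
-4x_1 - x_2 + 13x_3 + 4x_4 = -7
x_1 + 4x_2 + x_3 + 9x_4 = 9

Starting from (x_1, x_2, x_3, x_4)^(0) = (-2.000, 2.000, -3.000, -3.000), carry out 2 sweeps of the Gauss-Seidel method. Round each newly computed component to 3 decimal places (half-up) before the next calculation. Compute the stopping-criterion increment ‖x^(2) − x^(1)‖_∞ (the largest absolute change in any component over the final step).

3.017

Iteration 1:
  x_1 = (11 - (-4)·2.000 - (1)·-3.000 - (4)·-3.000) / (12) = 2.833
  x_2 = (-12 - (-2)·2.833 - (1)·-3.000 - (-4)·-3.000) / (9) = -1.704
  x_3 = (-7 - (-4)·2.833 - (-1)·-1.704 - (4)·-3.000) / (13) = 1.125
  x_4 = (9 - (1)·2.833 - (4)·-1.704 - (1)·1.125) / (9) = 1.318
Iteration 2:
  x_1 = (11 - (-4)·-1.704 - (1)·1.125 - (4)·1.318) / (12) = -0.184
  x_2 = (-12 - (-2)·-0.184 - (1)·1.125 - (-4)·1.318) / (9) = -0.913
  x_3 = (-7 - (-4)·-0.184 - (-1)·-0.913 - (4)·1.318) / (13) = -1.071
  x_4 = (9 - (1)·-0.184 - (4)·-0.913 - (1)·-1.071) / (9) = 1.545
Change: (-3.017, 0.791, -2.196, 0.227) → max |·| = 3.017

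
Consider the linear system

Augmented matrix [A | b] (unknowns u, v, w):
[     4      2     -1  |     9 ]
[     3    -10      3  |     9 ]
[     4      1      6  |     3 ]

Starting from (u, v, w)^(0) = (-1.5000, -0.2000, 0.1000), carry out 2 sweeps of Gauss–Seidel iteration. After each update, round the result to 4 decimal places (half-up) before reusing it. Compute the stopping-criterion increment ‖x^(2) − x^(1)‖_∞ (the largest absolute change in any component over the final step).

0.4403

Iteration 1:
  u = (9 - (2)·-0.2000 - (-1)·0.1000) / (4) = 2.3750
  v = (9 - (3)·2.3750 - (3)·0.1000) / (-10) = -0.1575
  w = (3 - (4)·2.3750 - (1)·-0.1575) / (6) = -1.0571
Iteration 2:
  u = (9 - (2)·-0.1575 - (-1)·-1.0571) / (4) = 2.0645
  v = (9 - (3)·2.0645 - (3)·-1.0571) / (-10) = -0.5978
  w = (3 - (4)·2.0645 - (1)·-0.5978) / (6) = -0.7767
Change: (-0.3105, -0.4403, 0.2804) → max |·| = 0.4403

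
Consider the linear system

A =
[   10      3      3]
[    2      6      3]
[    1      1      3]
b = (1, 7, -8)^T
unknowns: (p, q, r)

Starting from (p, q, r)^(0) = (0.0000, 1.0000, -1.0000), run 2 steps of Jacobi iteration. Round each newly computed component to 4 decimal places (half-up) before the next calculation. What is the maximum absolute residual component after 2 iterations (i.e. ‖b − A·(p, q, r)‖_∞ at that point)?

Iteration 1:
  p = (1 - (3)·1.0000 - (3)·-1.0000) / (10) = 0.1000
  q = (7 - (2)·0.0000 - (3)·-1.0000) / (6) = 1.6667
  r = (-8 - (1)·0.0000 - (1)·1.0000) / (3) = -3.0000
Iteration 2:
  p = (1 - (3)·1.6667 - (3)·-3.0000) / (10) = 0.5000
  q = (7 - (2)·0.1000 - (3)·-3.0000) / (6) = 2.6333
  r = (-8 - (1)·0.1000 - (1)·1.6667) / (3) = -3.2556
Residual b − A·x = (-2.1331, -0.0330, -1.3665); ∞-norm = 2.1331

2.1331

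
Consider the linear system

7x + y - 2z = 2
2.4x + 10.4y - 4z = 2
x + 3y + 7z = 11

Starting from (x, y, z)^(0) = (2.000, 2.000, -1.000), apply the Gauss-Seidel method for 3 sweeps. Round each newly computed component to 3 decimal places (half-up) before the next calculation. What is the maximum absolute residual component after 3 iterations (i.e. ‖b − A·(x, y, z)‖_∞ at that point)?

0.362

Iteration 1:
  x = (2 - (1)·2.000 - (-2)·-1.000) / (7) = -0.286
  y = (2 - (2.4)·-0.286 - (-4)·-1.000) / (10.4) = -0.126
  z = (11 - (1)·-0.286 - (3)·-0.126) / (7) = 1.666
Iteration 2:
  x = (2 - (1)·-0.126 - (-2)·1.666) / (7) = 0.780
  y = (2 - (2.4)·0.780 - (-4)·1.666) / (10.4) = 0.653
  z = (11 - (1)·0.780 - (3)·0.653) / (7) = 1.180
Iteration 3:
  x = (2 - (1)·0.653 - (-2)·1.180) / (7) = 0.530
  y = (2 - (2.4)·0.530 - (-4)·1.180) / (10.4) = 0.524
  z = (11 - (1)·0.530 - (3)·0.524) / (7) = 1.271
Residual b − A·x = (0.308, 0.362, 0.001); ∞-norm = 0.362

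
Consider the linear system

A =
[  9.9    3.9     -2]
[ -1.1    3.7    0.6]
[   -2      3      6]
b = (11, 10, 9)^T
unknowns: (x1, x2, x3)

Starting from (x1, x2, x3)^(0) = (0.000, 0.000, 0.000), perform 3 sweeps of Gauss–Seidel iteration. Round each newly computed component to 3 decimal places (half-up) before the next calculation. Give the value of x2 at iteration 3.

Iteration 1:
  x1 = (11 - (3.9)·0.000 - (-2)·0.000) / (9.9) = 1.111
  x2 = (10 - (-1.1)·1.111 - (0.6)·0.000) / (3.7) = 3.033
  x3 = (9 - (-2)·1.111 - (3)·3.033) / (6) = 0.354
Iteration 2:
  x1 = (11 - (3.9)·3.033 - (-2)·0.354) / (9.9) = -0.012
  x2 = (10 - (-1.1)·-0.012 - (0.6)·0.354) / (3.7) = 2.642
  x3 = (9 - (-2)·-0.012 - (3)·2.642) / (6) = 0.175
Iteration 3:
  x1 = (11 - (3.9)·2.642 - (-2)·0.175) / (9.9) = 0.106
  x2 = (10 - (-1.1)·0.106 - (0.6)·0.175) / (3.7) = 2.706
  x3 = (9 - (-2)·0.106 - (3)·2.706) / (6) = 0.182

2.706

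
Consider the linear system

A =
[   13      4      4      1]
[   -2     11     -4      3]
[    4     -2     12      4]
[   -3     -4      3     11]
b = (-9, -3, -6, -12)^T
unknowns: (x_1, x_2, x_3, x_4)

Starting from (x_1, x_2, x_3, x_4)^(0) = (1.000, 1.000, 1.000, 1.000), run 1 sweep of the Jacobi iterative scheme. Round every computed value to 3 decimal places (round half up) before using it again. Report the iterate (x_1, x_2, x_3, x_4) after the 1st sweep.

(-1.385, 0.000, -1.000, -0.727)

Iteration 1:
  x_1 = (-9 - (4)·1.000 - (4)·1.000 - (1)·1.000) / (13) = -1.385
  x_2 = (-3 - (-2)·1.000 - (-4)·1.000 - (3)·1.000) / (11) = 0.000
  x_3 = (-6 - (4)·1.000 - (-2)·1.000 - (4)·1.000) / (12) = -1.000
  x_4 = (-12 - (-3)·1.000 - (-4)·1.000 - (3)·1.000) / (11) = -0.727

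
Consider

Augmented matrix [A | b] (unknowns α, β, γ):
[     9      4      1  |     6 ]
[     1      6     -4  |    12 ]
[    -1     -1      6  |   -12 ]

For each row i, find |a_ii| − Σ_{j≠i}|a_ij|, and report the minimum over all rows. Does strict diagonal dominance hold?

row 1: |9| − (4+1) = 4
row 2: |6| − (1+4) = 1
row 3: |6| − (1+1) = 4
minimum over rows = 1 → strictly diagonally dominant (convergence guaranteed)

1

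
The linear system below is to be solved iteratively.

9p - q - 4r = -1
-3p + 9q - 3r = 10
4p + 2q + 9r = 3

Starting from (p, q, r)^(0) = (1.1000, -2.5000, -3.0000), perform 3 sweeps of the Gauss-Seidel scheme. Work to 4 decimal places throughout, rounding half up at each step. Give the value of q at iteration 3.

1.0407

Iteration 1:
  p = (-1 - (-1)·-2.5000 - (-4)·-3.0000) / (9) = -1.7222
  q = (10 - (-3)·-1.7222 - (-3)·-3.0000) / (9) = -0.4630
  r = (3 - (4)·-1.7222 - (2)·-0.4630) / (9) = 1.2016
Iteration 2:
  p = (-1 - (-1)·-0.4630 - (-4)·1.2016) / (9) = 0.3715
  q = (10 - (-3)·0.3715 - (-3)·1.2016) / (9) = 1.6355
  r = (3 - (4)·0.3715 - (2)·1.6355) / (9) = -0.1952
Iteration 3:
  p = (-1 - (-1)·1.6355 - (-4)·-0.1952) / (9) = -0.0161
  q = (10 - (-3)·-0.0161 - (-3)·-0.1952) / (9) = 1.0407
  r = (3 - (4)·-0.0161 - (2)·1.0407) / (9) = 0.1092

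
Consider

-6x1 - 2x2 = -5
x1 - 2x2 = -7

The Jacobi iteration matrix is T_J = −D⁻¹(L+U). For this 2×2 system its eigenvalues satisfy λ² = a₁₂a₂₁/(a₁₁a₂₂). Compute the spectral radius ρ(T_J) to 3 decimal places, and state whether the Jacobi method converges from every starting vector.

0.408

a₁₂a₂₁/(a₁₁a₂₂) = (-2)·(1) / ((-6)·(-2)) = -0.166667
ρ = √|-0.166667| = √0.166667 = 0.408
ρ < 1, so Jacobi converges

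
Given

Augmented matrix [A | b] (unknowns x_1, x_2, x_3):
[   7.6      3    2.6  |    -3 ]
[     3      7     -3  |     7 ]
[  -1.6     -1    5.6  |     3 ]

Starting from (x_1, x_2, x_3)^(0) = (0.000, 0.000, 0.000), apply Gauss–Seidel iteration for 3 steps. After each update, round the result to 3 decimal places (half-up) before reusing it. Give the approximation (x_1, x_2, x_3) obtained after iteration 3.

(-1.262, 1.771, 0.491)

Iteration 1:
  x_1 = (-3 - (3)·0.000 - (2.6)·0.000) / (7.6) = -0.395
  x_2 = (7 - (3)·-0.395 - (-3)·0.000) / (7) = 1.169
  x_3 = (3 - (-1.6)·-0.395 - (-1)·1.169) / (5.6) = 0.632
Iteration 2:
  x_1 = (-3 - (3)·1.169 - (2.6)·0.632) / (7.6) = -1.072
  x_2 = (7 - (3)·-1.072 - (-3)·0.632) / (7) = 1.730
  x_3 = (3 - (-1.6)·-1.072 - (-1)·1.730) / (5.6) = 0.538
Iteration 3:
  x_1 = (-3 - (3)·1.730 - (2.6)·0.538) / (7.6) = -1.262
  x_2 = (7 - (3)·-1.262 - (-3)·0.538) / (7) = 1.771
  x_3 = (3 - (-1.6)·-1.262 - (-1)·1.771) / (5.6) = 0.491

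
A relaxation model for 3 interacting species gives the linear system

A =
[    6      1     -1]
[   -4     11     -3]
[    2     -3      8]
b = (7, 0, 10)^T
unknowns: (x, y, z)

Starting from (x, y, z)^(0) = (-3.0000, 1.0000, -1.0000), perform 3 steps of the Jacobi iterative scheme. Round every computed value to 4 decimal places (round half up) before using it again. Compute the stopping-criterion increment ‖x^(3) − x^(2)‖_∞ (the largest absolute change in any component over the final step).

Iteration 1:
  x = (7 - (1)·1.0000 - (-1)·-1.0000) / (6) = 0.8333
  y = (0 - (-4)·-3.0000 - (-3)·-1.0000) / (11) = -1.3636
  z = (10 - (2)·-3.0000 - (-3)·1.0000) / (8) = 2.3750
Iteration 2:
  x = (7 - (1)·-1.3636 - (-1)·2.3750) / (6) = 1.7898
  y = (0 - (-4)·0.8333 - (-3)·2.3750) / (11) = 0.9507
  z = (10 - (2)·0.8333 - (-3)·-1.3636) / (8) = 0.5303
Iteration 3:
  x = (7 - (1)·0.9507 - (-1)·0.5303) / (6) = 1.0966
  y = (0 - (-4)·1.7898 - (-3)·0.5303) / (11) = 0.7955
  z = (10 - (2)·1.7898 - (-3)·0.9507) / (8) = 1.1591
Change: (-0.6932, -0.1552, 0.6288) → max |·| = 0.6932

0.6932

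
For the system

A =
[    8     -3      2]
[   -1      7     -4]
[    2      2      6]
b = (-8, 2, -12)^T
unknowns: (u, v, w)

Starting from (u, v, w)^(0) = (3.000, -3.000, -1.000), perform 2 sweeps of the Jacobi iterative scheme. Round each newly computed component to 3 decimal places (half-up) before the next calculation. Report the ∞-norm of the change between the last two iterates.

Iteration 1:
  u = (-8 - (-3)·-3.000 - (2)·-1.000) / (8) = -1.875
  v = (2 - (-1)·3.000 - (-4)·-1.000) / (7) = 0.143
  w = (-12 - (2)·3.000 - (2)·-3.000) / (6) = -2.000
Iteration 2:
  u = (-8 - (-3)·0.143 - (2)·-2.000) / (8) = -0.446
  v = (2 - (-1)·-1.875 - (-4)·-2.000) / (7) = -1.125
  w = (-12 - (2)·-1.875 - (2)·0.143) / (6) = -1.423
Change: (1.429, -1.268, 0.577) → max |·| = 1.429

1.429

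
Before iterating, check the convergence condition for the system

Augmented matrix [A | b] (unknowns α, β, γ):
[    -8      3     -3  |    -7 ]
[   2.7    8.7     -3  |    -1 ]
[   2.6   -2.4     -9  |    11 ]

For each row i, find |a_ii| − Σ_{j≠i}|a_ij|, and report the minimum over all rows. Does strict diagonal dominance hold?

2

row 1: |-8| − (3+3) = 2
row 2: |8.7| − (2.7+3) = 3
row 3: |-9| − (2.6+2.4) = 4
minimum over rows = 2 → strictly diagonally dominant (convergence guaranteed)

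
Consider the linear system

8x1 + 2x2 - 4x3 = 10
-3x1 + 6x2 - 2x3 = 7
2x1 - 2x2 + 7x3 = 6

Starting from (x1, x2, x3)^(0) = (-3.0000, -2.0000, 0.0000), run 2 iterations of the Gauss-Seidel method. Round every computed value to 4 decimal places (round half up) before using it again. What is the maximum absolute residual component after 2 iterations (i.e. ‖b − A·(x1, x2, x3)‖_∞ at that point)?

Iteration 1:
  x1 = (10 - (2)·-2.0000 - (-4)·0.0000) / (8) = 1.7500
  x2 = (7 - (-3)·1.7500 - (-2)·0.0000) / (6) = 2.0417
  x3 = (6 - (2)·1.7500 - (-2)·2.0417) / (7) = 0.9405
Iteration 2:
  x1 = (10 - (2)·2.0417 - (-4)·0.9405) / (8) = 1.2098
  x2 = (7 - (-3)·1.2098 - (-2)·0.9405) / (6) = 2.0851
  x3 = (6 - (2)·1.2098 - (-2)·2.0851) / (7) = 1.1072
Residual b − A·x = (0.5802, 0.3332, 0.0002); ∞-norm = 0.5802

0.5802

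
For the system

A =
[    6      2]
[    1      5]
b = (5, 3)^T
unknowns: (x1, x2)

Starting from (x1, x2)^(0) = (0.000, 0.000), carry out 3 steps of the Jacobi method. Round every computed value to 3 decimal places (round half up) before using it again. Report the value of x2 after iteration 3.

Iteration 1:
  x1 = (5 - (2)·0.000) / (6) = 0.833
  x2 = (3 - (1)·0.000) / (5) = 0.600
Iteration 2:
  x1 = (5 - (2)·0.600) / (6) = 0.633
  x2 = (3 - (1)·0.833) / (5) = 0.433
Iteration 3:
  x1 = (5 - (2)·0.433) / (6) = 0.689
  x2 = (3 - (1)·0.633) / (5) = 0.473

0.473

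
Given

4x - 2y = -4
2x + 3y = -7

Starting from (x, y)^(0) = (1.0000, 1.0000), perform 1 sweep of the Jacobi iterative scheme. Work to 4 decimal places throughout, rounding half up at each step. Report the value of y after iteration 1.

Iteration 1:
  x = (-4 - (-2)·1.0000) / (4) = -0.5000
  y = (-7 - (2)·1.0000) / (3) = -3.0000

-3.0000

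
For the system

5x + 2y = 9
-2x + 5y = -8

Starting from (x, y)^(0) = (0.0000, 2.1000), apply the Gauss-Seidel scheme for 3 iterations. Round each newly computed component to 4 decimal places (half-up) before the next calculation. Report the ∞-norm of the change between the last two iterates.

0.2122

Iteration 1:
  x = (9 - (2)·2.1000) / (5) = 0.9600
  y = (-8 - (-2)·0.9600) / (5) = -1.2160
Iteration 2:
  x = (9 - (2)·-1.2160) / (5) = 2.2864
  y = (-8 - (-2)·2.2864) / (5) = -0.6854
Iteration 3:
  x = (9 - (2)·-0.6854) / (5) = 2.0742
  y = (-8 - (-2)·2.0742) / (5) = -0.7703
Change: (-0.2122, -0.0849) → max |·| = 0.2122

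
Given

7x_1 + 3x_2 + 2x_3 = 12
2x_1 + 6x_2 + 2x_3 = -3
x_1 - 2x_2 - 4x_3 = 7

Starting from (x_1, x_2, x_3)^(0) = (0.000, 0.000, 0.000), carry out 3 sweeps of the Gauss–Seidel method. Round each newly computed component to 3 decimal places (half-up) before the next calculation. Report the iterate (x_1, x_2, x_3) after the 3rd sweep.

(2.339, -1.069, -0.631)

Iteration 1:
  x_1 = (12 - (3)·0.000 - (2)·0.000) / (7) = 1.714
  x_2 = (-3 - (2)·1.714 - (2)·0.000) / (6) = -1.071
  x_3 = (7 - (1)·1.714 - (-2)·-1.071) / (-4) = -0.786
Iteration 2:
  x_1 = (12 - (3)·-1.071 - (2)·-0.786) / (7) = 2.398
  x_2 = (-3 - (2)·2.398 - (2)·-0.786) / (6) = -1.037
  x_3 = (7 - (1)·2.398 - (-2)·-1.037) / (-4) = -0.632
Iteration 3:
  x_1 = (12 - (3)·-1.037 - (2)·-0.632) / (7) = 2.339
  x_2 = (-3 - (2)·2.339 - (2)·-0.632) / (6) = -1.069
  x_3 = (7 - (1)·2.339 - (-2)·-1.069) / (-4) = -0.631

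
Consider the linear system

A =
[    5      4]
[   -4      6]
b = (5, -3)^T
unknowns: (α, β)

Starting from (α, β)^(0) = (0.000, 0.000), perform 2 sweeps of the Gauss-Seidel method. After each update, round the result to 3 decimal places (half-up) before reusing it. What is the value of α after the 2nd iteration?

0.866

Iteration 1:
  α = (5 - (4)·0.000) / (5) = 1.000
  β = (-3 - (-4)·1.000) / (6) = 0.167
Iteration 2:
  α = (5 - (4)·0.167) / (5) = 0.866
  β = (-3 - (-4)·0.866) / (6) = 0.077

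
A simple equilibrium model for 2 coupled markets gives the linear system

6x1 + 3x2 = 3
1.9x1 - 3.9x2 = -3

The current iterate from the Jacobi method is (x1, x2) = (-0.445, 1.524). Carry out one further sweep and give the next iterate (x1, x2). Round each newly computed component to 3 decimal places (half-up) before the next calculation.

One sweep:
  x1 = (3 - (3)·1.524) / (6) = -0.262
  x2 = (-3 - (1.9)·-0.445) / (-3.9) = 0.552

(-0.262, 0.552)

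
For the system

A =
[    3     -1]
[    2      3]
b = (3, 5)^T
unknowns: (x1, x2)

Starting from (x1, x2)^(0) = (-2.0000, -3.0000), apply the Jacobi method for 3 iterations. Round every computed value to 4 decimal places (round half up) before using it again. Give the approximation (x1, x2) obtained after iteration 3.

(1.5556, 0.3333)

Iteration 1:
  x1 = (3 - (-1)·-3.0000) / (3) = 0.0000
  x2 = (5 - (2)·-2.0000) / (3) = 3.0000
Iteration 2:
  x1 = (3 - (-1)·3.0000) / (3) = 2.0000
  x2 = (5 - (2)·0.0000) / (3) = 1.6667
Iteration 3:
  x1 = (3 - (-1)·1.6667) / (3) = 1.5556
  x2 = (5 - (2)·2.0000) / (3) = 0.3333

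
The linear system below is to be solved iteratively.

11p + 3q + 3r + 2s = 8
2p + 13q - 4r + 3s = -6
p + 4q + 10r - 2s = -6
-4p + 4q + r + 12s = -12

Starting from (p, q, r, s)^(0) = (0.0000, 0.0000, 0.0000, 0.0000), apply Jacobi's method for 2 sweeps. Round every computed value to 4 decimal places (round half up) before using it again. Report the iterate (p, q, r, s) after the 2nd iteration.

Iteration 1:
  p = (8 - (3)·0.0000 - (3)·0.0000 - (2)·0.0000) / (11) = 0.7273
  q = (-6 - (2)·0.0000 - (-4)·0.0000 - (3)·0.0000) / (13) = -0.4615
  r = (-6 - (1)·0.0000 - (4)·0.0000 - (-2)·0.0000) / (10) = -0.6000
  s = (-12 - (-4)·0.0000 - (4)·0.0000 - (1)·0.0000) / (12) = -1.0000
Iteration 2:
  p = (8 - (3)·-0.4615 - (3)·-0.6000 - (2)·-1.0000) / (11) = 1.1986
  q = (-6 - (2)·0.7273 - (-4)·-0.6000 - (3)·-1.0000) / (13) = -0.5273
  r = (-6 - (1)·0.7273 - (4)·-0.4615 - (-2)·-1.0000) / (10) = -0.6881
  s = (-12 - (-4)·0.7273 - (4)·-0.4615 - (1)·-0.6000) / (12) = -0.5537

(1.1986, -0.5273, -0.6881, -0.5537)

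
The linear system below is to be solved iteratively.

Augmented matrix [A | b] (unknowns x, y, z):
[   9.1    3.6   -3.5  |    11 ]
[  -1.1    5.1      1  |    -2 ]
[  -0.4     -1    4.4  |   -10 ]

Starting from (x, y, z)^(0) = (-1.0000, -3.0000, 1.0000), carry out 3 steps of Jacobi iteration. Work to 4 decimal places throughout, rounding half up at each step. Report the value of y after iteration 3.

0.1164

Iteration 1:
  x = (11 - (3.6)·-3.0000 - (-3.5)·1.0000) / (9.1) = 2.7802
  y = (-2 - (-1.1)·-1.0000 - (1)·1.0000) / (5.1) = -0.8039
  z = (-10 - (-0.4)·-1.0000 - (-1)·-3.0000) / (4.4) = -3.0455
Iteration 2:
  x = (11 - (3.6)·-0.8039 - (-3.5)·-3.0455) / (9.1) = 0.3555
  y = (-2 - (-1.1)·2.7802 - (1)·-3.0455) / (5.1) = 0.8047
  z = (-10 - (-0.4)·2.7802 - (-1)·-0.8039) / (4.4) = -2.2027
Iteration 3:
  x = (11 - (3.6)·0.8047 - (-3.5)·-2.2027) / (9.1) = 0.0433
  y = (-2 - (-1.1)·0.3555 - (1)·-2.2027) / (5.1) = 0.1164
  z = (-10 - (-0.4)·0.3555 - (-1)·0.8047) / (4.4) = -2.0575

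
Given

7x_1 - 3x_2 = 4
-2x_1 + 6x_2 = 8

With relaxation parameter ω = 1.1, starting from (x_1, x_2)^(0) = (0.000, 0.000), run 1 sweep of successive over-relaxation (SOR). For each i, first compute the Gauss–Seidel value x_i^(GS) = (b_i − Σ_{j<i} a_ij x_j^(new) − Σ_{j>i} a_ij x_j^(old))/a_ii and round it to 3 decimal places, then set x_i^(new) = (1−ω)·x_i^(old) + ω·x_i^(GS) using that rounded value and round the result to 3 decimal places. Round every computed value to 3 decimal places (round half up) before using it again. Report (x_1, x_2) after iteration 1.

Iteration 1:
  x_1: GS value = (4 - (-3)·0.000) / (7) = 0.571;  x_1 ← (1−ω)·0.000 + ω·0.571 = 0.628
  x_2: GS value = (8 - (-2)·0.628) / (6) = 1.543;  x_2 ← (1−ω)·0.000 + ω·1.543 = 1.697

(0.628, 1.697)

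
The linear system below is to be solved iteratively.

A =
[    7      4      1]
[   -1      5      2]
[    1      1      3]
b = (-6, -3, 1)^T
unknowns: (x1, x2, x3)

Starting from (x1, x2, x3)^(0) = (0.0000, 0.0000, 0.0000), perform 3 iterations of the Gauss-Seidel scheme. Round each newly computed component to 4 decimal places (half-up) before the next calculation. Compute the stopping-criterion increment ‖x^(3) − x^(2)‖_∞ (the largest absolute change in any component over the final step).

Iteration 1:
  x1 = (-6 - (4)·0.0000 - (1)·0.0000) / (7) = -0.8571
  x2 = (-3 - (-1)·-0.8571 - (2)·0.0000) / (5) = -0.7714
  x3 = (1 - (1)·-0.8571 - (1)·-0.7714) / (3) = 0.8762
Iteration 2:
  x1 = (-6 - (4)·-0.7714 - (1)·0.8762) / (7) = -0.5415
  x2 = (-3 - (-1)·-0.5415 - (2)·0.8762) / (5) = -1.0588
  x3 = (1 - (1)·-0.5415 - (1)·-1.0588) / (3) = 0.8668
Iteration 3:
  x1 = (-6 - (4)·-1.0588 - (1)·0.8668) / (7) = -0.3759
  x2 = (-3 - (-1)·-0.3759 - (2)·0.8668) / (5) = -1.0219
  x3 = (1 - (1)·-0.3759 - (1)·-1.0219) / (3) = 0.7993
Change: (0.1656, 0.0369, -0.0675) → max |·| = 0.1656

0.1656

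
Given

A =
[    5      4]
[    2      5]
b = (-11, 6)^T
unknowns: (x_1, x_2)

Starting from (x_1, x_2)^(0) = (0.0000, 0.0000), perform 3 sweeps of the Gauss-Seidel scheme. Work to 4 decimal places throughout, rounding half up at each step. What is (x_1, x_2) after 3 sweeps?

(-4.3965, 2.9586)

Iteration 1:
  x_1 = (-11 - (4)·0.0000) / (5) = -2.2000
  x_2 = (6 - (2)·-2.2000) / (5) = 2.0800
Iteration 2:
  x_1 = (-11 - (4)·2.0800) / (5) = -3.8640
  x_2 = (6 - (2)·-3.8640) / (5) = 2.7456
Iteration 3:
  x_1 = (-11 - (4)·2.7456) / (5) = -4.3965
  x_2 = (6 - (2)·-4.3965) / (5) = 2.9586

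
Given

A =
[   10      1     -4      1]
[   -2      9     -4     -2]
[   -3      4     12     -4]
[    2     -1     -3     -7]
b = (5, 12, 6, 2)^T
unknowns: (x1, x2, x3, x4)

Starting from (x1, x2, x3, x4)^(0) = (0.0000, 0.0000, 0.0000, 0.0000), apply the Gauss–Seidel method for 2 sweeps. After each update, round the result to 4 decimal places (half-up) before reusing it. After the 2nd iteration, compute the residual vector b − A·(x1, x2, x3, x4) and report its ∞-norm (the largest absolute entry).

Iteration 1:
  x1 = (5 - (1)·0.0000 - (-4)·0.0000 - (1)·0.0000) / (10) = 0.5000
  x2 = (12 - (-2)·0.5000 - (-4)·0.0000 - (-2)·0.0000) / (9) = 1.4444
  x3 = (6 - (-3)·0.5000 - (4)·1.4444 - (-4)·0.0000) / (12) = 0.1435
  x4 = (2 - (2)·0.5000 - (-1)·1.4444 - (-3)·0.1435) / (-7) = -0.4107
Iteration 2:
  x1 = (5 - (1)·1.4444 - (-4)·0.1435 - (1)·-0.4107) / (10) = 0.4540
  x2 = (12 - (-2)·0.4540 - (-4)·0.1435 - (-2)·-0.4107) / (9) = 1.4067
  x3 = (6 - (-3)·0.4540 - (4)·1.4067 - (-4)·-0.4107) / (12) = 0.0077
  x4 = (2 - (2)·0.4540 - (-1)·1.4067 - (-3)·0.0077) / (-7) = -0.3603
Residual b − A·x = (-0.5556, -0.4421, 0.2016, -0.0003); ∞-norm = 0.5556

0.5556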